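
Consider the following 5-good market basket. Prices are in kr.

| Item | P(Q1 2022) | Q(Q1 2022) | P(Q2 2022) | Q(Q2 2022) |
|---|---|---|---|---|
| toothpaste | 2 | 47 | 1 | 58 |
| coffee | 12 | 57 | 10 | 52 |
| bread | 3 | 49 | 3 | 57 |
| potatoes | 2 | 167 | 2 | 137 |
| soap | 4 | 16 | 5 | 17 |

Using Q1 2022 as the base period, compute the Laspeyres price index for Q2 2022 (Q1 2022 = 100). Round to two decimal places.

89.04

Laspeyres price index uses base-period quantities as weights.
ΣP(Q2 2022)·Q(Q1 2022) = 1×47 + 10×57 + 3×49 + 2×167 + 5×16 = 47 + 570 + 147 + 334 + 80 = 1178
ΣP(Q1 2022)·Q(Q1 2022) = 2×47 + 12×57 + 3×49 + 2×167 + 4×16 = 94 + 684 + 147 + 334 + 64 = 1323
Index = 1178 / 1323 × 100 = 89.0401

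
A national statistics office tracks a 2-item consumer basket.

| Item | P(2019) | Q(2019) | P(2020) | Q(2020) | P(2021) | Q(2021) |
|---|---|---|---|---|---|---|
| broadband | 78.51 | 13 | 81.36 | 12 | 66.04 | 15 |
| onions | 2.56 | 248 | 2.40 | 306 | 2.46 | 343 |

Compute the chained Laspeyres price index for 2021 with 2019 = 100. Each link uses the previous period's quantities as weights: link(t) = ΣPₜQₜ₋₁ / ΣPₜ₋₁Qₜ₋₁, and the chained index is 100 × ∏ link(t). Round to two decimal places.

90.18

Link 2019→2020:
ΣP(2020)Q(2019) = 81.36×13 + 2.40×248 = 1057.68 + 595.2 = 1652.88
ΣP(2019)Q(2019) = 78.51×13 + 2.56×248 = 1020.63 + 634.88 = 1655.51
link = 1652.88/1655.51 = 0.998411
Link 2020→2021:
ΣP(2021)Q(2020) = 66.04×12 + 2.46×306 = 792.48 + 752.76 = 1545.24
ΣP(2020)Q(2020) = 81.36×12 + 2.40×306 = 976.32 + 734.4 = 1710.72
link = 1545.24/1710.72 = 0.903269
Chained index = 100 × 0.998411 × 0.903269 = 90.1834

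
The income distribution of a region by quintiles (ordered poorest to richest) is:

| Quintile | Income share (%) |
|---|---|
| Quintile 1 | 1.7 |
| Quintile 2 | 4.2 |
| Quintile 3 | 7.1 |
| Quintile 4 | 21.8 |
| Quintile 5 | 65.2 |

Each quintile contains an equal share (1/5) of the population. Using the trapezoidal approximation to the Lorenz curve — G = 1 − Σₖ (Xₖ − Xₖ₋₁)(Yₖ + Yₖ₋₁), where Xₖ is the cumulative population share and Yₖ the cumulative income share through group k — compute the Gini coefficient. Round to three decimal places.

0.578

Cumulative income shares Yₖ: 0.0170, 0.0590, 0.1300, 0.3480, 1.0000
Σ (Xₖ−Xₖ₋₁)(Yₖ+Yₖ₋₁) = (1/5)(0.0170+0.0000) + (1/5)(0.0590+0.0170) + (1/5)(0.1300+0.0590) + (1/5)(0.3480+0.1300) + (1/5)(1.0000+0.3480)
  = 0.0034 + 0.0152 + 0.0378 + 0.0956 + 0.2696 = 0.4216
G = 1 − 0.4216 = 0.5784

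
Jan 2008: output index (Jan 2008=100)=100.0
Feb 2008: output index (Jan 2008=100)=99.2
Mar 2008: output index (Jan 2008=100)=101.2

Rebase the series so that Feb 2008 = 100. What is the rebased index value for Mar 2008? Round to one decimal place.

Rebased(Mar 2008) = 101.2 / 99.2 × 100 = 102.0161

102.0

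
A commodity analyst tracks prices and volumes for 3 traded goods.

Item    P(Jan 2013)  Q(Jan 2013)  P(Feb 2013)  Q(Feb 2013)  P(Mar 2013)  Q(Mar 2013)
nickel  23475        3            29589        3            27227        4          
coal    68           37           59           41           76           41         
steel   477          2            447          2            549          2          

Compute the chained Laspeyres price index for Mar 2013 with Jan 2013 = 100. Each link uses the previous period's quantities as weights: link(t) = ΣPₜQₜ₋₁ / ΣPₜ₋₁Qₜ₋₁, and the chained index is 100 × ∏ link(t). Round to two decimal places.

115.94

Link Jan 2013→Feb 2013:
ΣP(Feb 2013)Q(Jan 2013) = 29589×3 + 59×37 + 447×2 = 88767 + 2183 + 894 = 91844
ΣP(Jan 2013)Q(Jan 2013) = 23475×3 + 68×37 + 477×2 = 70425 + 2516 + 954 = 73895
link = 91844/73895 = 1.242899
Link Feb 2013→Mar 2013:
ΣP(Mar 2013)Q(Feb 2013) = 27227×3 + 76×41 + 549×2 = 81681 + 3116 + 1098 = 85895
ΣP(Feb 2013)Q(Feb 2013) = 29589×3 + 59×41 + 447×2 = 88767 + 2419 + 894 = 92080
link = 85895/92080 = 0.932830
Chained index = 100 × 1.242899 × 0.932830 = 115.9413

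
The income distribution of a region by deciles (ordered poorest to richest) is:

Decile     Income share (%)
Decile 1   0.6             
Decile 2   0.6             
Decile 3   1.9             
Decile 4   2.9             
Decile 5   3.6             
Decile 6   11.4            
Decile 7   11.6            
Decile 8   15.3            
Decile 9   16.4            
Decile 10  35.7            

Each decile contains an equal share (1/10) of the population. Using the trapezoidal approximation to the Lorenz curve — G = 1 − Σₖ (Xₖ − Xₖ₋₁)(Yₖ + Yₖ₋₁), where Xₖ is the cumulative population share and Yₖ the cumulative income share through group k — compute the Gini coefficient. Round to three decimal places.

0.527

Cumulative income shares Yₖ: 0.0060, 0.0120, 0.0310, 0.0600, 0.0960, 0.2100, 0.3260, 0.4790, 0.6430, 1.0000
Σ (Xₖ−Xₖ₋₁)(Yₖ+Yₖ₋₁) = (1/10)(0.0060+0.0000) + (1/10)(0.0120+0.0060) + (1/10)(0.0310+0.0120) + (1/10)(0.0600+0.0310) + (1/10)(0.0960+0.0600) + (1/10)(0.2100+0.0960) + (1/10)(0.3260+0.2100) + (1/10)(0.4790+0.3260) + (1/10)(0.6430+0.4790) + (1/10)(1.0000+0.6430)
  = 0.0006 + 0.0018 + 0.0043 + 0.0091 + 0.0156 + 0.0306 + 0.0536 + 0.0805 + 0.1122 + 0.1643 = 0.4726
G = 1 − 0.4726 = 0.5274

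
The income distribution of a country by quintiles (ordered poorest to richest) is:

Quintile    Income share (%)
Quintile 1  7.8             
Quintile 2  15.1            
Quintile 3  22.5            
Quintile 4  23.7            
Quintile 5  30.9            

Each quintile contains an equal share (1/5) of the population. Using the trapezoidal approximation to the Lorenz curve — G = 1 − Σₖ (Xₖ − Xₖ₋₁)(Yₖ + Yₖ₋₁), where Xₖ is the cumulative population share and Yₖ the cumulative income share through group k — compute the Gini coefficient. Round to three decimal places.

Cumulative income shares Yₖ: 0.0780, 0.2290, 0.4540, 0.6910, 1.0000
Σ (Xₖ−Xₖ₋₁)(Yₖ+Yₖ₋₁) = (1/5)(0.0780+0.0000) + (1/5)(0.2290+0.0780) + (1/5)(0.4540+0.2290) + (1/5)(0.6910+0.4540) + (1/5)(1.0000+0.6910)
  = 0.0156 + 0.0614 + 0.1366 + 0.2290 + 0.3382 = 0.7808
G = 1 − 0.7808 = 0.2192

0.219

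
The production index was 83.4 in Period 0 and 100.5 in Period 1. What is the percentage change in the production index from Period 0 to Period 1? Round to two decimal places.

20.50%

Change = (100.5 − 83.4) / 83.4 × 100
       = 17.1 / 83.4 × 100 = 20.5036%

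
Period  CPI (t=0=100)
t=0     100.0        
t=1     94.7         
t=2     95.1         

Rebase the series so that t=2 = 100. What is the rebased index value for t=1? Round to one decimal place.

99.6

Rebased(t=1) = 94.7 / 95.1 × 100 = 99.5794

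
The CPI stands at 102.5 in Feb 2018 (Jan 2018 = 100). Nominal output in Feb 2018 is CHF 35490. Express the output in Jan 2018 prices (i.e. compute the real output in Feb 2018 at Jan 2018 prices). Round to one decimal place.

Real = Nominal ÷ (Index/100) = 35490 ÷ (102.5/100)
     = 35490 ÷ 1.025 = 34624.3902

34624.4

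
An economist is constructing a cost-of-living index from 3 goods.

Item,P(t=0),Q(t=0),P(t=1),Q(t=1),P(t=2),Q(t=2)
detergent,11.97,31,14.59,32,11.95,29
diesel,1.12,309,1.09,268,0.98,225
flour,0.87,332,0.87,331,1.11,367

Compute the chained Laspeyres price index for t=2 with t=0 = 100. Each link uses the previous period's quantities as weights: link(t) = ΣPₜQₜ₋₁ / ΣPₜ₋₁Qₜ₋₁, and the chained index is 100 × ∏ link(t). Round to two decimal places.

103.62

Link t=0→t=1:
ΣP(t=1)Q(t=0) = 14.59×31 + 1.09×309 + 0.87×332 = 452.29 + 336.81 + 288.84 = 1077.94
ΣP(t=0)Q(t=0) = 11.97×31 + 1.12×309 + 0.87×332 = 371.07 + 346.08 + 288.84 = 1005.99
link = 1077.94/1005.99 = 1.071522
Link t=1→t=2:
ΣP(t=2)Q(t=1) = 11.95×32 + 0.98×268 + 1.11×331 = 382.4 + 262.64 + 367.41 = 1012.45
ΣP(t=1)Q(t=1) = 14.59×32 + 1.09×268 + 0.87×331 = 466.88 + 292.12 + 287.97 = 1046.97
link = 1012.45/1046.97 = 0.967029
Chained index = 100 × 1.071522 × 0.967029 = 103.6192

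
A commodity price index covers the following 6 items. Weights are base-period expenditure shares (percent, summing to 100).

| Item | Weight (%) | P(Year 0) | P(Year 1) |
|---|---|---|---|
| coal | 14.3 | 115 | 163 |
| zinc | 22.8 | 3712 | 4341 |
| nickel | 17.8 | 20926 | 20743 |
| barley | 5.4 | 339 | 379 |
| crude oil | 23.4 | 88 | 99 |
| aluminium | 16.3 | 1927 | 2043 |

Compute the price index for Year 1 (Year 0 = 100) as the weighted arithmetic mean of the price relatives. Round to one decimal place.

coal: 14.3 × (163/115) = 14.3 × 1.417391 = 20.2687
zinc: 22.8 × (4341/3712) = 22.8 × 1.169450 = 26.6635
nickel: 17.8 × (20743/20926) = 17.8 × 0.991255 = 17.6443
barley: 5.4 × (379/339) = 5.4 × 1.117994 = 6.0372
crude oil: 23.4 × (99/88) = 23.4 × 1.125000 = 26.3250
aluminium: 16.3 × (2043/1927) = 16.3 × 1.060197 = 17.2812
Index = Σ wᵢ·(p₁ᵢ/p₀ᵢ) = 20.2687 + 26.6635 + 17.6443 + 6.0372 + 26.3250 + 17.2812 = 114.2199

114.2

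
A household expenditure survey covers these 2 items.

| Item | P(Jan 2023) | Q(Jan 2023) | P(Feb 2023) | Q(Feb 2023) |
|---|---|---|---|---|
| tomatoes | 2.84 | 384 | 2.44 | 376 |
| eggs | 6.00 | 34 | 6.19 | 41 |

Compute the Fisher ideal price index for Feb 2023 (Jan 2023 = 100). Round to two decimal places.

Laspeyres component (base-period weights):
ΣP(Feb 2023)Q(Jan 2023) = 2.44×384 + 6.19×34 = 936.96 + 210.46 = 1147.42
ΣP(Jan 2023)Q(Jan 2023) = 2.84×384 + 6.00×34 = 1090.56 + 204 = 1294.56
L = 1147.42 / 1294.56 × 100 = 88.6340
Paasche component (current-period weights):
ΣP(Feb 2023)Q(Feb 2023) = 2.44×376 + 6.19×41 = 917.44 + 253.79 = 1171.23
ΣP(Jan 2023)Q(Feb 2023) = 2.84×376 + 6.00×41 = 1067.84 + 246 = 1313.84
P = 1171.23 / 1313.84 × 100 = 89.1456
Fisher = √(L × P) = √(88.6340 × 89.1456) = 88.8894

88.89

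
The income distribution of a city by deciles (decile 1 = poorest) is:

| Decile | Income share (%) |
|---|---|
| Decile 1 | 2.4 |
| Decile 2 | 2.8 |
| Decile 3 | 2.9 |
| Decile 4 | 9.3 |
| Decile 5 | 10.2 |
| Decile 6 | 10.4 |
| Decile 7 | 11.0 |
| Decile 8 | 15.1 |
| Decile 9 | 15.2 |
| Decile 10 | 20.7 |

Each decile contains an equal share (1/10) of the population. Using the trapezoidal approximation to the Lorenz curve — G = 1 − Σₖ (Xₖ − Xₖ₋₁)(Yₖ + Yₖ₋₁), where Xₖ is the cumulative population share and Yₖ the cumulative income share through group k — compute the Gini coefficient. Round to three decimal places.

Cumulative income shares Yₖ: 0.0240, 0.0520, 0.0810, 0.1740, 0.2760, 0.3800, 0.4900, 0.6410, 0.7930, 1.0000
Σ (Xₖ−Xₖ₋₁)(Yₖ+Yₖ₋₁) = (1/10)(0.0240+0.0000) + (1/10)(0.0520+0.0240) + (1/10)(0.0810+0.0520) + (1/10)(0.1740+0.0810) + (1/10)(0.2760+0.1740) + (1/10)(0.3800+0.2760) + (1/10)(0.4900+0.3800) + (1/10)(0.6410+0.4900) + (1/10)(0.7930+0.6410) + (1/10)(1.0000+0.7930)
  = 0.0024 + 0.0076 + 0.0133 + 0.0255 + 0.0450 + 0.0656 + 0.0870 + 0.1131 + 0.1434 + 0.1793 = 0.6822
G = 1 − 0.6822 = 0.3178

0.318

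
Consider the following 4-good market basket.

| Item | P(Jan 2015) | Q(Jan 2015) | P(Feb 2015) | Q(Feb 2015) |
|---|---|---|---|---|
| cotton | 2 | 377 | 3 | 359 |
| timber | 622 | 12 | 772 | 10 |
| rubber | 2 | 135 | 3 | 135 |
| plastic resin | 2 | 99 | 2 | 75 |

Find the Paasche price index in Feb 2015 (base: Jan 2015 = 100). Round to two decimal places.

Paasche price index uses current-period quantities as weights.
ΣP(Feb 2015)·Q(Feb 2015) = 3×359 + 772×10 + 3×135 + 2×75 = 1077 + 7720 + 405 + 150 = 9352
ΣP(Jan 2015)·Q(Feb 2015) = 2×359 + 622×10 + 2×135 + 2×75 = 718 + 6220 + 270 + 150 = 7358
Index = 9352 / 7358 × 100 = 127.0998

127.10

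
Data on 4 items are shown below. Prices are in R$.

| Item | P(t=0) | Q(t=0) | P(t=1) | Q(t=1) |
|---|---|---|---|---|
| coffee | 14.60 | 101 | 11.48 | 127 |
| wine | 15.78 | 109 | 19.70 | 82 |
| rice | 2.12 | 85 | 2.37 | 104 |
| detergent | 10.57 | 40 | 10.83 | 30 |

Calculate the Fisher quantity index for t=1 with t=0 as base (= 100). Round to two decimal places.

Laspeyres component (base-period weights):
ΣP(t=0)Q(t=1) = 14.60×127 + 15.78×82 + 2.12×104 + 10.57×30 = 1854.2 + 1293.96 + 220.48 + 317.1 = 3685.74
ΣP(t=0)Q(t=0) = 14.60×101 + 15.78×109 + 2.12×85 + 10.57×40 = 1474.6 + 1720.02 + 180.2 + 422.8 = 3797.62
L = 3685.74 / 3797.62 × 100 = 97.0539
Paasche component (current-period weights):
ΣP(t=1)Q(t=1) = 11.48×127 + 19.70×82 + 2.37×104 + 10.83×30 = 1457.96 + 1615.4 + 246.48 + 324.9 = 3644.74
ΣP(t=1)Q(t=0) = 11.48×101 + 19.70×109 + 2.37×85 + 10.83×40 = 1159.48 + 2147.3 + 201.45 + 433.2 = 3941.43
P = 3644.74 / 3941.43 × 100 = 92.4725
Fisher = √(L × P) = √(97.0539 × 92.4725) = 94.7355

94.74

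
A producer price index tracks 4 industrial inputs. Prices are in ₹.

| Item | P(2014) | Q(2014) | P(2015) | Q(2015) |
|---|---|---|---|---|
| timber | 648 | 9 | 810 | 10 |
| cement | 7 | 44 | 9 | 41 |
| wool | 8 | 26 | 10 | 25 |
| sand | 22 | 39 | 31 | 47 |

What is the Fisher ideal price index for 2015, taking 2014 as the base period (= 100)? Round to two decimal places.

127.12

Laspeyres component (base-period weights):
ΣP(2015)Q(2014) = 810×9 + 9×44 + 10×26 + 31×39 = 7290 + 396 + 260 + 1209 = 9155
ΣP(2014)Q(2014) = 648×9 + 7×44 + 8×26 + 22×39 = 5832 + 308 + 208 + 858 = 7206
L = 9155 / 7206 × 100 = 127.0469
Paasche component (current-period weights):
ΣP(2015)Q(2015) = 810×10 + 9×41 + 10×25 + 31×47 = 8100 + 369 + 250 + 1457 = 10176
ΣP(2014)Q(2015) = 648×10 + 7×41 + 8×25 + 22×47 = 6480 + 287 + 200 + 1034 = 8001
P = 10176 / 8001 × 100 = 127.1841
Fisher = √(L × P) = √(127.0469 × 127.1841) = 127.1155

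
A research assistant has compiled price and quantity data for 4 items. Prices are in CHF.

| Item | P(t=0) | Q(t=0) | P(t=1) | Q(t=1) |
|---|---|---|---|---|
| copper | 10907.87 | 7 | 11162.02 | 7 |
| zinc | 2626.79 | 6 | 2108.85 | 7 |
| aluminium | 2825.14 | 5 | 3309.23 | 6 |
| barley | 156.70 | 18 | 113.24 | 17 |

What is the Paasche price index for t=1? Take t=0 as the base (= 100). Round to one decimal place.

100.3

Paasche price index uses current-period quantities as weights.
ΣP(t=1)·Q(t=1) = 11162.02×7 + 2108.85×7 + 3309.23×6 + 113.24×17 = 78134.14 + 14761.95 + 19855.38 + 1925.08 = 114676.55
ΣP(t=0)·Q(t=1) = 10907.87×7 + 2626.79×7 + 2825.14×6 + 156.70×17 = 76355.09 + 18387.53 + 16950.84 + 2663.9 = 114357.36
Index = 114676.55 / 114357.36 × 100 = 100.2791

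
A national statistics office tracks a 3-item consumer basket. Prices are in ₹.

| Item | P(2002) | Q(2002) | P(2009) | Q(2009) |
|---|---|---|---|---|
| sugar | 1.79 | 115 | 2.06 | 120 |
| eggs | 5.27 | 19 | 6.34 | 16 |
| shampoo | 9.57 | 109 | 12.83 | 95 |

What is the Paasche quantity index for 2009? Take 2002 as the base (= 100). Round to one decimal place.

89.3

Paasche quantity index uses current-period prices as weights.
ΣP(2009)·Q(2009) = 2.06×120 + 6.34×16 + 12.83×95 = 247.2 + 101.44 + 1218.85 = 1567.49
ΣP(2009)·Q(2002) = 2.06×115 + 6.34×19 + 12.83×109 = 236.9 + 120.46 + 1398.47 = 1755.83
Index = 1567.49 / 1755.83 × 100 = 89.2734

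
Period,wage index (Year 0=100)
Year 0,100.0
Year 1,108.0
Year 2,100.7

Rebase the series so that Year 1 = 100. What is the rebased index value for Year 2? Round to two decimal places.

Rebased(Year 2) = 100.7 / 108.0 × 100 = 93.2407

93.24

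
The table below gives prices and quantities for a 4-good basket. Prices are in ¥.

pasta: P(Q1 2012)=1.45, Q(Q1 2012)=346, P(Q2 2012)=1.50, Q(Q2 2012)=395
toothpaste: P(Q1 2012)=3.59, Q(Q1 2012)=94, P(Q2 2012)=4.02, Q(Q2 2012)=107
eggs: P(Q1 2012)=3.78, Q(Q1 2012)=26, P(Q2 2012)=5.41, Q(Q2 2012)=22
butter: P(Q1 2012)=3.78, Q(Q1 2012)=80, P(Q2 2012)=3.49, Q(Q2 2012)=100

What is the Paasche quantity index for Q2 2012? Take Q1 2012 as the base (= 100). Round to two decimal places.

Paasche quantity index uses current-period prices as weights.
ΣP(Q2 2012)·Q(Q2 2012) = 1.50×395 + 4.02×107 + 5.41×22 + 3.49×100 = 592.5 + 430.14 + 119.02 + 349 = 1490.66
ΣP(Q2 2012)·Q(Q1 2012) = 1.50×346 + 4.02×94 + 5.41×26 + 3.49×80 = 519 + 377.88 + 140.66 + 279.2 = 1316.74
Index = 1490.66 / 1316.74 × 100 = 113.2084

113.21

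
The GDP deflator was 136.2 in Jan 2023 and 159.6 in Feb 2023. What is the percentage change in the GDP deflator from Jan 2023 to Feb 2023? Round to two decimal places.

17.18%

Change = (159.6 − 136.2) / 136.2 × 100
       = 23.4 / 136.2 × 100 = 17.1806%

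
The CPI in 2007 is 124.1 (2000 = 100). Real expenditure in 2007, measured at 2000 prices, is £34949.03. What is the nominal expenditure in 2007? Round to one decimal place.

43371.7

Nominal = Real × (Index/100) = 34949.03 × (124.1/100)
        = 34949.03 × 1.241 = 43371.7462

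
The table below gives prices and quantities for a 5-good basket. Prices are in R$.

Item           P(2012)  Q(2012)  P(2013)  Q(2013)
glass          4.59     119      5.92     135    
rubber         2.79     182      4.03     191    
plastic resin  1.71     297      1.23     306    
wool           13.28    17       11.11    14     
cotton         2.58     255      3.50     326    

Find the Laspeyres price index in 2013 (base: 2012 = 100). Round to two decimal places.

117.96

Laspeyres price index uses base-period quantities as weights.
ΣP(2013)·Q(2012) = 5.92×119 + 4.03×182 + 1.23×297 + 11.11×17 + 3.50×255 = 704.48 + 733.46 + 365.31 + 188.87 + 892.5 = 2884.62
ΣP(2012)·Q(2012) = 4.59×119 + 2.79×182 + 1.71×297 + 13.28×17 + 2.58×255 = 546.21 + 507.78 + 507.87 + 225.76 + 657.9 = 2445.52
Index = 2884.62 / 2445.52 × 100 = 117.9553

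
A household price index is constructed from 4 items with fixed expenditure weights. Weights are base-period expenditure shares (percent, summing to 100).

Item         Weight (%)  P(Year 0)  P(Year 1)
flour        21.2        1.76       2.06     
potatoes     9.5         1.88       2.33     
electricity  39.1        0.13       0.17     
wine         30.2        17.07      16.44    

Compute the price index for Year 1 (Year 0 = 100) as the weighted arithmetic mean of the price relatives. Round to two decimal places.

116.80

flour: 21.2 × (2.06/1.76) = 21.2 × 1.170455 = 24.8136
potatoes: 9.5 × (2.33/1.88) = 9.5 × 1.239362 = 11.7739
electricity: 39.1 × (0.17/0.13) = 39.1 × 1.307692 = 51.1308
wine: 30.2 × (16.44/17.07) = 30.2 × 0.963093 = 29.0854
Index = Σ wᵢ·(p₁ᵢ/p₀ᵢ) = 24.8136 + 11.7739 + 51.1308 + 29.0854 = 116.8038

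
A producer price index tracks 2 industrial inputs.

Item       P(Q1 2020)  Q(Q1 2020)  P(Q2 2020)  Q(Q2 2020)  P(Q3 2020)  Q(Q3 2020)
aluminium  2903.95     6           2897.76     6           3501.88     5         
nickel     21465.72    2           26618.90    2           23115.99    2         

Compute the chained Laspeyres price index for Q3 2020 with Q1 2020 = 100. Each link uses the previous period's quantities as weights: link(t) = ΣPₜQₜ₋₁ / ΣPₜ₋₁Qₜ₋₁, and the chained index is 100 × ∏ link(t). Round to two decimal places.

111.41

Link Q1 2020→Q2 2020:
ΣP(Q2 2020)Q(Q1 2020) = 2897.76×6 + 26618.90×2 = 17386.56 + 53237.8 = 70624.36
ΣP(Q1 2020)Q(Q1 2020) = 2903.95×6 + 21465.72×2 = 17423.7 + 42931.44 = 60355.14
link = 70624.36/60355.14 = 1.170147
Link Q2 2020→Q3 2020:
ΣP(Q3 2020)Q(Q2 2020) = 3501.88×6 + 23115.99×2 = 21011.28 + 46231.98 = 67243.26
ΣP(Q2 2020)Q(Q2 2020) = 2897.76×6 + 26618.90×2 = 17386.56 + 53237.8 = 70624.36
link = 67243.26/70624.36 = 0.952126
Chained index = 100 × 1.170147 × 0.952126 = 111.4126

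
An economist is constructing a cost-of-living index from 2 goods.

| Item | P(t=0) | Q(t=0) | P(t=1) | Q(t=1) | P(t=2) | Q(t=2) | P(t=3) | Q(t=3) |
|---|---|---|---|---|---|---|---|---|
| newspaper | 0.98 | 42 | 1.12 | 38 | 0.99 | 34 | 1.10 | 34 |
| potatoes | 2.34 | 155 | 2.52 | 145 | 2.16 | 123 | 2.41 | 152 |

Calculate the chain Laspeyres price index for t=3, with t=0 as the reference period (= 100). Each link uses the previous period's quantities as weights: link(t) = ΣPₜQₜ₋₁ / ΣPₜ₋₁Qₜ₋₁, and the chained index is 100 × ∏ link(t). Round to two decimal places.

Link t=0→t=1:
ΣP(t=1)Q(t=0) = 1.12×42 + 2.52×155 = 47.04 + 390.6 = 437.64
ΣP(t=0)Q(t=0) = 0.98×42 + 2.34×155 = 41.16 + 362.7 = 403.86
link = 437.64/403.86 = 1.083643
Link t=1→t=2:
ΣP(t=2)Q(t=1) = 0.99×38 + 2.16×145 = 37.62 + 313.2 = 350.82
ΣP(t=1)Q(t=1) = 1.12×38 + 2.52×145 = 42.56 + 365.4 = 407.96
link = 350.82/407.96 = 0.859937
Link t=2→t=3:
ΣP(t=3)Q(t=2) = 1.10×34 + 2.41×123 = 37.4 + 296.43 = 333.83
ΣP(t=2)Q(t=2) = 0.99×34 + 2.16×123 = 33.66 + 265.68 = 299.34
link = 333.83/299.34 = 1.115220
Chained index = 100 × 1.083643 × 0.859937 × 1.115220 = 103.9234

103.92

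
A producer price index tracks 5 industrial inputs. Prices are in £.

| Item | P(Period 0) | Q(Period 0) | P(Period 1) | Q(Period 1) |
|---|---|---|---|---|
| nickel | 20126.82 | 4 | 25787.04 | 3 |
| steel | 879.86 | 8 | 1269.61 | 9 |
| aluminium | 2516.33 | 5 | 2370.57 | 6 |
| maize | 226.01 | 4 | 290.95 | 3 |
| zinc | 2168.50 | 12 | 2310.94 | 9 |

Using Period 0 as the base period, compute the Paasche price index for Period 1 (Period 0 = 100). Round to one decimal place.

Paasche price index uses current-period quantities as weights.
ΣP(Period 1)·Q(Period 1) = 25787.04×3 + 1269.61×9 + 2370.57×6 + 290.95×3 + 2310.94×9 = 77361.12 + 11426.49 + 14223.42 + 872.85 + 20798.46 = 124682.34
ΣP(Period 0)·Q(Period 1) = 20126.82×3 + 879.86×9 + 2516.33×6 + 226.01×3 + 2168.50×9 = 60380.46 + 7918.74 + 15097.98 + 678.03 + 19516.5 = 103591.71
Index = 124682.34 / 103591.71 × 100 = 120.3594

120.4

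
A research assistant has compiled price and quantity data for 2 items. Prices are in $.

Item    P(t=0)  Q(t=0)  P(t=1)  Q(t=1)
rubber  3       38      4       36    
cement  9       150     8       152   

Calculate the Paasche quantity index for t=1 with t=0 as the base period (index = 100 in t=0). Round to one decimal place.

100.6

Paasche quantity index uses current-period prices as weights.
ΣP(t=1)·Q(t=1) = 4×36 + 8×152 = 144 + 1216 = 1360
ΣP(t=1)·Q(t=0) = 4×38 + 8×150 = 152 + 1200 = 1352
Index = 1360 / 1352 × 100 = 100.5917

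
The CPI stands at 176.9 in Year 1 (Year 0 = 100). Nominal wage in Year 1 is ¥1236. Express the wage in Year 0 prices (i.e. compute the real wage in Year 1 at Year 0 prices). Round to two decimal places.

Real = Nominal ÷ (Index/100) = 1236 ÷ (176.9/100)
     = 1236 ÷ 1.769 = 698.6998

698.70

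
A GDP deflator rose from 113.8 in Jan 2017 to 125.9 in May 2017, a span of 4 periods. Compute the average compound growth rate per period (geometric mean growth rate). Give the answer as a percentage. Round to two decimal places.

2.56%

Growth factor = (125.9/113.8)^(1/4) = (1.106327)^(1/4) = 1.025583
Growth rate = 1.025583 − 1 = 0.025583 = 2.5583%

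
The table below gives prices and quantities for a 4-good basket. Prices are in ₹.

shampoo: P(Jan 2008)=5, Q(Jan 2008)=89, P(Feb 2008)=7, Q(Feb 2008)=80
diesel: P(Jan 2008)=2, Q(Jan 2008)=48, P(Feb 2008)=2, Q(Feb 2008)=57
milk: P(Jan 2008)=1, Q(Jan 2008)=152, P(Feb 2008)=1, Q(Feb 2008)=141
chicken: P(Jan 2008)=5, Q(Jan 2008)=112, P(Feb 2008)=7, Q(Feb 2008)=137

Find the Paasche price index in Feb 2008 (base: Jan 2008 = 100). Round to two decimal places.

Paasche price index uses current-period quantities as weights.
ΣP(Feb 2008)·Q(Feb 2008) = 7×80 + 2×57 + 1×141 + 7×137 = 560 + 114 + 141 + 959 = 1774
ΣP(Jan 2008)·Q(Feb 2008) = 5×80 + 2×57 + 1×141 + 5×137 = 400 + 114 + 141 + 685 = 1340
Index = 1774 / 1340 × 100 = 132.3881

132.39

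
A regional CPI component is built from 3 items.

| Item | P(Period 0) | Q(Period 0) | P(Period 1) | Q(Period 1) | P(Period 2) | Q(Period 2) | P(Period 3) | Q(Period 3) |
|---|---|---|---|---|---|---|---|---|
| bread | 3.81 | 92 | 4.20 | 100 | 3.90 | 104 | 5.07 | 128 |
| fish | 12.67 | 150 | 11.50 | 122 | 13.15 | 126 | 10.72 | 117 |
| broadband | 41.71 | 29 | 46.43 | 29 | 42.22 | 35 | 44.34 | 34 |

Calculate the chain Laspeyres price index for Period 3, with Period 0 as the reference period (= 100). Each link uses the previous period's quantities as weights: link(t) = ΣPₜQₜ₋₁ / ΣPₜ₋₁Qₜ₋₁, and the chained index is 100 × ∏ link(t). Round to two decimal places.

Link Period 0→Period 1:
ΣP(Period 1)Q(Period 0) = 4.20×92 + 11.50×150 + 46.43×29 = 386.4 + 1725 + 1346.47 = 3457.87
ΣP(Period 0)Q(Period 0) = 3.81×92 + 12.67×150 + 41.71×29 = 350.52 + 1900.5 + 1209.59 = 3460.61
link = 3457.87/3460.61 = 0.999208
Link Period 1→Period 2:
ΣP(Period 2)Q(Period 1) = 3.90×100 + 13.15×122 + 42.22×29 = 390 + 1604.3 + 1224.38 = 3218.68
ΣP(Period 1)Q(Period 1) = 4.20×100 + 11.50×122 + 46.43×29 = 420 + 1403 + 1346.47 = 3169.47
link = 3218.68/3169.47 = 1.015526
Link Period 2→Period 3:
ΣP(Period 3)Q(Period 2) = 5.07×104 + 10.72×126 + 44.34×35 = 527.28 + 1350.72 + 1551.9 = 3429.9
ΣP(Period 2)Q(Period 2) = 3.90×104 + 13.15×126 + 42.22×35 = 405.6 + 1656.9 + 1477.7 = 3540.2
link = 3429.9/3540.2 = 0.968844
Chained index = 100 × 0.999208 × 1.015526 × 0.968844 = 98.3107

98.31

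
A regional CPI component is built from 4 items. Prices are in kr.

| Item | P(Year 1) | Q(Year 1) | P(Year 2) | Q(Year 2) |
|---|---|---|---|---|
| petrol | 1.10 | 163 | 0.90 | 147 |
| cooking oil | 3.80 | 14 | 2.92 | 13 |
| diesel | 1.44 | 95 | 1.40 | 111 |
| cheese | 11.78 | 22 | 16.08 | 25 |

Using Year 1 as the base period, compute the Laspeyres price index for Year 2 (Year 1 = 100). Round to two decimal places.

107.30

Laspeyres price index uses base-period quantities as weights.
ΣP(Year 2)·Q(Year 1) = 0.90×163 + 2.92×14 + 1.40×95 + 16.08×22 = 146.7 + 40.88 + 133 + 353.76 = 674.34
ΣP(Year 1)·Q(Year 1) = 1.10×163 + 3.80×14 + 1.44×95 + 11.78×22 = 179.3 + 53.2 + 136.8 + 259.16 = 628.46
Index = 674.34 / 628.46 × 100 = 107.3004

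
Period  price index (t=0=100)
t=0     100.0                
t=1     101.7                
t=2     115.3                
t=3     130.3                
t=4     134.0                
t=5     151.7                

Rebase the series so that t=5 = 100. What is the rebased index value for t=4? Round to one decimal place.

Rebased(t=4) = 134.0 / 151.7 × 100 = 88.3322

88.3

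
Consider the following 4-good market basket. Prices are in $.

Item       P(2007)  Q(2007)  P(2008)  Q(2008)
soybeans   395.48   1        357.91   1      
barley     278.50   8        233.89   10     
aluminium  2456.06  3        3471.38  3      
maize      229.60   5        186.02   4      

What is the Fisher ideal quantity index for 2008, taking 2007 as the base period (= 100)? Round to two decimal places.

Laspeyres component (base-period weights):
ΣP(2007)Q(2008) = 395.48×1 + 278.50×10 + 2456.06×3 + 229.60×4 = 395.48 + 2785 + 7368.18 + 918.4 = 11467.06
ΣP(2007)Q(2007) = 395.48×1 + 278.50×8 + 2456.06×3 + 229.60×5 = 395.48 + 2228 + 7368.18 + 1148 = 11139.66
L = 11467.06 / 11139.66 × 100 = 102.9390
Paasche component (current-period weights):
ΣP(2008)Q(2008) = 357.91×1 + 233.89×10 + 3471.38×3 + 186.02×4 = 357.91 + 2338.9 + 10414.14 + 744.08 = 13855.03
ΣP(2008)Q(2007) = 357.91×1 + 233.89×8 + 3471.38×3 + 186.02×5 = 357.91 + 1871.12 + 10414.14 + 930.1 = 13573.27
P = 13855.03 / 13573.27 × 100 = 102.0758
Fisher = √(L × P) = √(102.9390 × 102.0758) = 102.5065

102.51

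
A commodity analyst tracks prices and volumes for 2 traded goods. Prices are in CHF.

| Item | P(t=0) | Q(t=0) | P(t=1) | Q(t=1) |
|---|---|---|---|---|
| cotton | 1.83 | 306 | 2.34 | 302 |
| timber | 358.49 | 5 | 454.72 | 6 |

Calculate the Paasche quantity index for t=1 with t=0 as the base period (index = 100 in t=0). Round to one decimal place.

114.9

Paasche quantity index uses current-period prices as weights.
ΣP(t=1)·Q(t=1) = 2.34×302 + 454.72×6 = 706.68 + 2728.32 = 3435
ΣP(t=1)·Q(t=0) = 2.34×306 + 454.72×5 = 716.04 + 2273.6 = 2989.64
Index = 3435 / 2989.64 × 100 = 114.8968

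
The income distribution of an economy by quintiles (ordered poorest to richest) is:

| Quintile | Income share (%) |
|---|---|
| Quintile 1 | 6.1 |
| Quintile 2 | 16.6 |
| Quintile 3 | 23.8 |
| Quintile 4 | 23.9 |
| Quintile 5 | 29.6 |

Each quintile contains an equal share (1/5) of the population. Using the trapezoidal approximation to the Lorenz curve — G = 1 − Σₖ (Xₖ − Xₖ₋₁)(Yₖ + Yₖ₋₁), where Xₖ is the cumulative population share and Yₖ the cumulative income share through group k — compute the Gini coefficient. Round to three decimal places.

Cumulative income shares Yₖ: 0.0610, 0.2270, 0.4650, 0.7040, 1.0000
Σ (Xₖ−Xₖ₋₁)(Yₖ+Yₖ₋₁) = (1/5)(0.0610+0.0000) + (1/5)(0.2270+0.0610) + (1/5)(0.4650+0.2270) + (1/5)(0.7040+0.4650) + (1/5)(1.0000+0.7040)
  = 0.0122 + 0.0576 + 0.1384 + 0.2338 + 0.3408 = 0.7828
G = 1 − 0.7828 = 0.2172

0.217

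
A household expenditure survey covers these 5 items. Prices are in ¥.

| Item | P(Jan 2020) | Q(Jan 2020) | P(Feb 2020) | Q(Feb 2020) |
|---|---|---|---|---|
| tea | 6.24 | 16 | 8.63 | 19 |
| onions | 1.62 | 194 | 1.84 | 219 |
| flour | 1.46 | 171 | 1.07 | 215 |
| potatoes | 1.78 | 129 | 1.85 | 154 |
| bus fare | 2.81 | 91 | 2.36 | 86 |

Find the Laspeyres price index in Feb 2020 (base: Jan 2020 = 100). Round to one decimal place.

98.5

Laspeyres price index uses base-period quantities as weights.
ΣP(Feb 2020)·Q(Jan 2020) = 8.63×16 + 1.84×194 + 1.07×171 + 1.85×129 + 2.36×91 = 138.08 + 356.96 + 182.97 + 238.65 + 214.76 = 1131.42
ΣP(Jan 2020)·Q(Jan 2020) = 6.24×16 + 1.62×194 + 1.46×171 + 1.78×129 + 2.81×91 = 99.84 + 314.28 + 249.66 + 229.62 + 255.71 = 1149.11
Index = 1131.42 / 1149.11 × 100 = 98.4605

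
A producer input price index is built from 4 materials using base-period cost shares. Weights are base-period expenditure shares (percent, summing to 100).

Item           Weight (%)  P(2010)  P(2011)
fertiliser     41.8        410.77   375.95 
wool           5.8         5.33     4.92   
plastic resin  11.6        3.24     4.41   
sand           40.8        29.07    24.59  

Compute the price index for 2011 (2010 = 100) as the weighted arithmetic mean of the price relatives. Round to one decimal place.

fertiliser: 41.8 × (375.95/410.77) = 41.8 × 0.915232 = 38.2567
wool: 5.8 × (4.92/5.33) = 5.8 × 0.923077 = 5.3538
plastic resin: 11.6 × (4.41/3.24) = 11.6 × 1.361111 = 15.7889
sand: 40.8 × (24.59/29.07) = 40.8 × 0.845889 = 34.5123
Index = Σ wᵢ·(p₁ᵢ/p₀ᵢ) = 38.2567 + 5.3538 + 15.7889 + 34.5123 = 93.9117

93.9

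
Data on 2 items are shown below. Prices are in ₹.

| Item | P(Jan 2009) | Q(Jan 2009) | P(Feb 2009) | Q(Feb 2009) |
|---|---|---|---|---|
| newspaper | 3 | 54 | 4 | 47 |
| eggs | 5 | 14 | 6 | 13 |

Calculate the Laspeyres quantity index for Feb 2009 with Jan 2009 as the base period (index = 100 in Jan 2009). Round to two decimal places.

Laspeyres quantity index uses base-period prices as weights.
ΣP(Jan 2009)·Q(Feb 2009) = 3×47 + 5×13 = 141 + 65 = 206
ΣP(Jan 2009)·Q(Jan 2009) = 3×54 + 5×14 = 162 + 70 = 232
Index = 206 / 232 × 100 = 88.7931

88.79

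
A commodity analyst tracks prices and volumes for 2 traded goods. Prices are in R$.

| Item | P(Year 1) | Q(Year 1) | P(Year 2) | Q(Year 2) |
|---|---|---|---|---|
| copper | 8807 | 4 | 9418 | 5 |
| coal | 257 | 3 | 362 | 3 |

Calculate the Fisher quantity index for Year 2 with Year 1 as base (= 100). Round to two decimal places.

Laspeyres component (base-period weights):
ΣP(Year 1)Q(Year 2) = 8807×5 + 257×3 = 44035 + 771 = 44806
ΣP(Year 1)Q(Year 1) = 8807×4 + 257×3 = 35228 + 771 = 35999
L = 44806 / 35999 × 100 = 124.4646
Paasche component (current-period weights):
ΣP(Year 2)Q(Year 2) = 9418×5 + 362×3 = 47090 + 1086 = 48176
ΣP(Year 2)Q(Year 1) = 9418×4 + 362×3 = 37672 + 1086 = 38758
P = 48176 / 38758 × 100 = 124.2995
Fisher = √(L × P) = √(124.4646 × 124.2995) = 124.3820

124.38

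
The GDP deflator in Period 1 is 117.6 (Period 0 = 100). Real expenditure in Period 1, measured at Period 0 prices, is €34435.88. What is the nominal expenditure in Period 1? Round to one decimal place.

Nominal = Real × (Index/100) = 34435.88 × (117.6/100)
        = 34435.88 × 1.176 = 40496.5949

40496.6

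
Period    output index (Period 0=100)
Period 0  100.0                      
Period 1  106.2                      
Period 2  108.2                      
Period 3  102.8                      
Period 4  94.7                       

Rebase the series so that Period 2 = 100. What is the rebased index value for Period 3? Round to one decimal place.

95.0

Rebased(Period 3) = 102.8 / 108.2 × 100 = 95.0092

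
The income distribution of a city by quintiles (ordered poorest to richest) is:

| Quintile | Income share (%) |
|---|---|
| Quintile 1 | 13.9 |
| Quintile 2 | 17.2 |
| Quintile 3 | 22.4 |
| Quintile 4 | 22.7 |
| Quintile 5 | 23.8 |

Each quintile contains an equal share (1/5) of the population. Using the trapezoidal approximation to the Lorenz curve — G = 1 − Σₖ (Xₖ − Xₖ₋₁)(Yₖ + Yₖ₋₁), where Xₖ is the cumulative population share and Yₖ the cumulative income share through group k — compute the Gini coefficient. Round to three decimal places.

0.101

Cumulative income shares Yₖ: 0.1390, 0.3110, 0.5350, 0.7620, 1.0000
Σ (Xₖ−Xₖ₋₁)(Yₖ+Yₖ₋₁) = (1/5)(0.1390+0.0000) + (1/5)(0.3110+0.1390) + (1/5)(0.5350+0.3110) + (1/5)(0.7620+0.5350) + (1/5)(1.0000+0.7620)
  = 0.0278 + 0.0900 + 0.1692 + 0.2594 + 0.3524 = 0.8988
G = 1 − 0.8988 = 0.1012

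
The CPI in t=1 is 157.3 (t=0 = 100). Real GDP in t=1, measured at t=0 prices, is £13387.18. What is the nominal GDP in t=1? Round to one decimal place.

21058.0

Nominal = Real × (Index/100) = 13387.18 × (157.3/100)
        = 13387.18 × 1.573 = 21058.0341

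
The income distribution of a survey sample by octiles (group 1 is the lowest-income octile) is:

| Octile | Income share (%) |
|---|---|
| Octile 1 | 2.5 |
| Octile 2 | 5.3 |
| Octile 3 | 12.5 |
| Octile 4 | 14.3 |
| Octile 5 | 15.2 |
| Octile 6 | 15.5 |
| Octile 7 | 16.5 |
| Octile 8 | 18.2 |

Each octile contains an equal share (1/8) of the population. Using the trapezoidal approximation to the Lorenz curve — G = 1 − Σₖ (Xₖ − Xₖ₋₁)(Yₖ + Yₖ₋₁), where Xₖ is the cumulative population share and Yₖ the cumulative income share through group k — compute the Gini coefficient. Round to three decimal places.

0.220

Cumulative income shares Yₖ: 0.0250, 0.0780, 0.2030, 0.3460, 0.4980, 0.6530, 0.8180, 1.0000
Σ (Xₖ−Xₖ₋₁)(Yₖ+Yₖ₋₁) = (1/8)(0.0250+0.0000) + (1/8)(0.0780+0.0250) + (1/8)(0.2030+0.0780) + (1/8)(0.3460+0.2030) + (1/8)(0.4980+0.3460) + (1/8)(0.6530+0.4980) + (1/8)(0.8180+0.6530) + (1/8)(1.0000+0.8180)
  = 0.0031 + 0.0129 + 0.0351 + 0.0686 + 0.1055 + 0.1439 + 0.1839 + 0.2273 = 0.7802
G = 1 − 0.7802 = 0.2198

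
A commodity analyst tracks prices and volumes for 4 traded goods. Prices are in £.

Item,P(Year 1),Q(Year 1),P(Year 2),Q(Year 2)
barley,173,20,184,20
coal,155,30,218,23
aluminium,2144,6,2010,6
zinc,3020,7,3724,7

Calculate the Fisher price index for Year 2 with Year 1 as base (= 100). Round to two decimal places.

114.46

Laspeyres component (base-period weights):
ΣP(Year 2)Q(Year 1) = 184×20 + 218×30 + 2010×6 + 3724×7 = 3680 + 6540 + 12060 + 26068 = 48348
ΣP(Year 1)Q(Year 1) = 173×20 + 155×30 + 2144×6 + 3020×7 = 3460 + 4650 + 12864 + 21140 = 42114
L = 48348 / 42114 × 100 = 114.8027
Paasche component (current-period weights):
ΣP(Year 2)Q(Year 2) = 184×20 + 218×23 + 2010×6 + 3724×7 = 3680 + 5014 + 12060 + 26068 = 46822
ΣP(Year 1)Q(Year 2) = 173×20 + 155×23 + 2144×6 + 3020×7 = 3460 + 3565 + 12864 + 21140 = 41029
P = 46822 / 41029 × 100 = 114.1193
Fisher = √(L × P) = √(114.8027 × 114.1193) = 114.4605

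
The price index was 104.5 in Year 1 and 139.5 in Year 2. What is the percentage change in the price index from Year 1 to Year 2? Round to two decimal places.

Change = (139.5 − 104.5) / 104.5 × 100
       = 35.0 / 104.5 × 100 = 33.4928%

33.49%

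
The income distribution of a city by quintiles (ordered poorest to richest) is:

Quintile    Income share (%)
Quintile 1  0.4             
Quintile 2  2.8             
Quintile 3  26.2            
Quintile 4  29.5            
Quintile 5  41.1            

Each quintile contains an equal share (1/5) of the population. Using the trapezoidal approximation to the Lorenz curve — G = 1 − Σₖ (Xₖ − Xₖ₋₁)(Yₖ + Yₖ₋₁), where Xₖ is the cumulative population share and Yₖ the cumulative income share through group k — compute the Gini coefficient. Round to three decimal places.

Cumulative income shares Yₖ: 0.0040, 0.0320, 0.2940, 0.5890, 1.0000
Σ (Xₖ−Xₖ₋₁)(Yₖ+Yₖ₋₁) = (1/5)(0.0040+0.0000) + (1/5)(0.0320+0.0040) + (1/5)(0.2940+0.0320) + (1/5)(0.5890+0.2940) + (1/5)(1.0000+0.5890)
  = 0.0008 + 0.0072 + 0.0652 + 0.1766 + 0.3178 = 0.5676
G = 1 − 0.5676 = 0.4324

0.432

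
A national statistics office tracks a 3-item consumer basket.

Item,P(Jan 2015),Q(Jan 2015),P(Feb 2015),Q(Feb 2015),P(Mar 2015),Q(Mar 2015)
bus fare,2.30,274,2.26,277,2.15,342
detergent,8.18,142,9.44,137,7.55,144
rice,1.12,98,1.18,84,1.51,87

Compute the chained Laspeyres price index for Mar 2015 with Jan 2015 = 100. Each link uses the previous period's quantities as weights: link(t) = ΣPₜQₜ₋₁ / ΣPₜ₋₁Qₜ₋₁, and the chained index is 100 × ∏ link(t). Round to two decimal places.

94.99

Link Jan 2015→Feb 2015:
ΣP(Feb 2015)Q(Jan 2015) = 2.26×274 + 9.44×142 + 1.18×98 = 619.24 + 1340.48 + 115.64 = 2075.36
ΣP(Jan 2015)Q(Jan 2015) = 2.30×274 + 8.18×142 + 1.12×98 = 630.2 + 1161.56 + 109.76 = 1901.52
link = 2075.36/1901.52 = 1.091422
Link Feb 2015→Mar 2015:
ΣP(Mar 2015)Q(Feb 2015) = 2.15×277 + 7.55×137 + 1.51×84 = 595.55 + 1034.35 + 126.84 = 1756.74
ΣP(Feb 2015)Q(Feb 2015) = 2.26×277 + 9.44×137 + 1.18×84 = 626.02 + 1293.28 + 99.12 = 2018.42
link = 1756.74/2018.42 = 0.870354
Chained index = 100 × 1.091422 × 0.870354 = 94.9923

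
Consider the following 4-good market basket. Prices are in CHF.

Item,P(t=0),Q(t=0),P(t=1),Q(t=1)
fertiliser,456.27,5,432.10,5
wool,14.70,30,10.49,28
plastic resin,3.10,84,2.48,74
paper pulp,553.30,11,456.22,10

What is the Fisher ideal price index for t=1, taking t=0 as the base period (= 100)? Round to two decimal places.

85.04

Laspeyres component (base-period weights):
ΣP(t=1)Q(t=0) = 432.10×5 + 10.49×30 + 2.48×84 + 456.22×11 = 2160.5 + 314.7 + 208.32 + 5018.42 = 7701.94
ΣP(t=0)Q(t=0) = 456.27×5 + 14.70×30 + 3.10×84 + 553.30×11 = 2281.35 + 441 + 260.4 + 6086.3 = 9069.05
L = 7701.94 / 9069.05 × 100 = 84.9255
Paasche component (current-period weights):
ΣP(t=1)Q(t=1) = 432.10×5 + 10.49×28 + 2.48×74 + 456.22×10 = 2160.5 + 293.72 + 183.52 + 4562.2 = 7199.94
ΣP(t=0)Q(t=1) = 456.27×5 + 14.70×28 + 3.10×74 + 553.30×10 = 2281.35 + 411.6 + 229.4 + 5533 = 8455.35
P = 7199.94 / 8455.35 × 100 = 85.1525
Fisher = √(L × P) = √(84.9255 × 85.1525) = 85.0389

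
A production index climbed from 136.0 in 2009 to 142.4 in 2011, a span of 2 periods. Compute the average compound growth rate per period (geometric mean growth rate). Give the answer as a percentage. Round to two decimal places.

Growth factor = (142.4/136.0)^(1/2) = (1.047059)^(1/2) = 1.023259
Growth rate = 1.023259 − 1 = 0.023259 = 2.3259%

2.33%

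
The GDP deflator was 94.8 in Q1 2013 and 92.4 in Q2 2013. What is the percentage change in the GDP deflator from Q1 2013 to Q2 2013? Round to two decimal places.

-2.53%

Change = (92.4 − 94.8) / 94.8 × 100
       = -2.4 / 94.8 × 100 = -2.5316%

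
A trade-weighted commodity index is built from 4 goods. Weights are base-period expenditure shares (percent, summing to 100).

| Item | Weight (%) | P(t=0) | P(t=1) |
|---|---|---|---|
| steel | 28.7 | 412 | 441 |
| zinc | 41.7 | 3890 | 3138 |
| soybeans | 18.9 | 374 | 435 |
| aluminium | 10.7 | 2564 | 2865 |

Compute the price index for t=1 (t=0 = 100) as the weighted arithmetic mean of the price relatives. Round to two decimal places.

steel: 28.7 × (441/412) = 28.7 × 1.070388 = 30.7201
zinc: 41.7 × (3138/3890) = 41.7 × 0.806684 = 33.6387
soybeans: 18.9 × (435/374) = 18.9 × 1.163102 = 21.9826
aluminium: 10.7 × (2865/2564) = 10.7 × 1.117395 = 11.9561
Index = Σ wᵢ·(p₁ᵢ/p₀ᵢ) = 30.7201 + 33.6387 + 21.9826 + 11.9561 = 98.2976

98.30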